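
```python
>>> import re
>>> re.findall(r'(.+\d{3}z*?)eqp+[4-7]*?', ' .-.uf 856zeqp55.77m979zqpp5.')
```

[' .-.uf 856z']

The pattern matches one or more of any character, then exactly 3 of a digit, then zero or more of a literal 'z' (lazy) (captured); then the literal 'eq', then one or more of a literal 'p', then zero or more of a character in [4-7] (lazy).
With a single group, `findall` returns only what that group captured — 1 item.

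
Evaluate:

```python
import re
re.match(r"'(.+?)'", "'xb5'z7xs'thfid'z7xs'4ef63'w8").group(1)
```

Lazy quantifiers expand one character at a time until the remainder of the pattern can match.
With `match`, the pattern is implicitly anchored at the beginning.
The match spans [0:5] → "'xb5'".
Captured: group 1 = 'xb5'.

'xb5'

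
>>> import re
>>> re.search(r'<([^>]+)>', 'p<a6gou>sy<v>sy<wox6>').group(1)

`search` walks the string left to right and returns the first match it finds.
The match spans [1:8] → '<a6gou>'.
Captured: group 1 = 'a6gou'.

'a6gou'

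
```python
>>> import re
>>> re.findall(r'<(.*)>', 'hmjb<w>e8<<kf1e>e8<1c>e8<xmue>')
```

Matches: at [4:30] match '<w>e8<<kf1e>e8<1c>e8<xmue>', group 1 = 'w>e8<<kf1e>e8<1c>e8<xmue'.
One capturing group, so `findall` returns just the captured substring from the one match — 1 in all.

['w>e8<<kf1e>e8<1c>e8<xmue']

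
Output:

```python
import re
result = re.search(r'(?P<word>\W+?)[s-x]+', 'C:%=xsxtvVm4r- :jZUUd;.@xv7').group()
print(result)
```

:%=xsxtv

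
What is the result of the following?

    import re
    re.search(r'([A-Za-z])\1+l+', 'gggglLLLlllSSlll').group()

The backreference `\1` re-matches whatever the first group consumed, character for character.
The match spans [0:5] → 'ggggl'.

'ggggl'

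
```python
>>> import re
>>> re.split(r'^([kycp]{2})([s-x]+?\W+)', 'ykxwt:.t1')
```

['', 'yk', 'xwt:.', 't1']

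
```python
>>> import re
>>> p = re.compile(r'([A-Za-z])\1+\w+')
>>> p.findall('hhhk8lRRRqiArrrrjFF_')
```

After group 1 captures some text, `\1` only succeeds where that same text appears again.
One capturing group, so `findall` returns just the captured substring from the one match — 1 in all.

['h']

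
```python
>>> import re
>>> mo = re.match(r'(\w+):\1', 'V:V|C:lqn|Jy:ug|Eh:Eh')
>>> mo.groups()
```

The match spans [0:3] → 'V:V'.
Captured: group 1 = 'V'.

('V',)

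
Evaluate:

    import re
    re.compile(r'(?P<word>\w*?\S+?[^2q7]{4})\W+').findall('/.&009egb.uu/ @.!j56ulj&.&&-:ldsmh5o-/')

One capturing group, so `findall` returns just the captured substring from each match — 4 in all.

['/.&009egb', 'uu/ @', 'j56ulj', 'ldsmh5o']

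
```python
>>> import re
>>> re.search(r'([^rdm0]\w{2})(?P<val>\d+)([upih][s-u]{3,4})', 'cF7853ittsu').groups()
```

The match spans [0:11] → 'cF7853ittsu'.
Captured: group 1 = 'cF7', group 2 = '853', group 3 = 'ittsu'.

('cF7', '853', 'ittsu')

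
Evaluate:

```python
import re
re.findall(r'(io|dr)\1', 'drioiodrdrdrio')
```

['io', 'dr']

`\1` has to match the exact text group 1 already captured.
Matches: at [2:6] match 'ioio', group 1 = 'io'; at [6:10] match 'drdr', group 1 = 'dr'.
With a single group, `findall` returns only what that group captured — 2 items.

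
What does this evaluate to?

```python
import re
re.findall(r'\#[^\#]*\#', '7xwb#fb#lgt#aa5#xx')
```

Since nothing is captured, `findall` lists the 2 matched substrings directly.

['#fb#', '#aa5#']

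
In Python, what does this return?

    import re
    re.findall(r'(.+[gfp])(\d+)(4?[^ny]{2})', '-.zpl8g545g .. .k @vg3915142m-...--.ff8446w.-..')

The pattern matches one or more of any character, then one of [gfp] (captured); then one or more of a digit (captured); then optionally a literal '4', then exactly 2 of any character except [ny] (captured).
Scanning left to right: at [0:44] match '-.zpl8g545g .. .k @vg3915142m-...--.ff8446w.', groups = ('-.zpl8g545g .. .k @vg3915142m-...--.ff', '8446', 'w.').
With 3 capturing groups, `findall` returns a 3-tuple per match.

[('-.zpl8g545g .. .k @vg3915142m-...--.ff', '8446', 'w.')]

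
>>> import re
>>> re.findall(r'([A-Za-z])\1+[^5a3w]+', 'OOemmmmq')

['O']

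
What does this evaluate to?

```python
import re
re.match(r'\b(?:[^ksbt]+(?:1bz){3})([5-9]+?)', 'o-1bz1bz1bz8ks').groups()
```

('8',)

Pattern: a word boundary (`\b`, zero-width); then one or more of any character except [ksbt], then the literal '1bz' repeated 3 times (non-capturing group); then one or more of a character in [5-9] (lazy) (captured).
`re.match` only tries the pattern at the start of the string.
The match spans [0:12] → 'o-1bz1bz1bz8'.
Captured: group 1 = '8'.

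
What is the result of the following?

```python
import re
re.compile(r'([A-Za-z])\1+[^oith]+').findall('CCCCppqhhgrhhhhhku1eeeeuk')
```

['C', 'h', 'h']

After group 1 captures some text, `\1` only succeeds where that same text appears again.
Walking the string: at [0:7] match 'CCCCppq', group 1 = 'C'; at [7:11] match 'hhgr', group 1 = 'h'; at [11:25] match 'hhhhhku1eeeeuk', group 1 = 'h'.
Because there's exactly one group, `findall` drops the full match and keeps group 1 from each hit.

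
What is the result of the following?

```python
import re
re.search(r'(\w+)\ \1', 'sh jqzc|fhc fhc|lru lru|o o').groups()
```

The match spans [8:15] → 'fhc fhc'.
Captured: group 1 = 'fhc'.

('fhc',)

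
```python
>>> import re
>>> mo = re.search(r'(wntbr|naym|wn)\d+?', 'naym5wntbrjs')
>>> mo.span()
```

The match spans [0:5] → 'naym5'.

(0, 5)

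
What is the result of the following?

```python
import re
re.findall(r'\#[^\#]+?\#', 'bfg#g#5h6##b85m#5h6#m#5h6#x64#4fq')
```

['#g#', '#b85m#', '#m#', '#x64#']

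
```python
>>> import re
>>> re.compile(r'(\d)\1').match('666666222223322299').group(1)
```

'6'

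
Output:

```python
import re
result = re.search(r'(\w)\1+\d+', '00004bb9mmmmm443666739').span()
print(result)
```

(0, 5)

`\1` has to match the exact text group 1 already captured.
Unlike `match`, `search` isn't anchored — it looks for the pattern anywhere in the string.
The match spans [0:5] → '00004'.
Captured: group 1 = '0'.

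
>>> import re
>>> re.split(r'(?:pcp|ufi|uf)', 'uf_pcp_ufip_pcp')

['', '_', '_', 'p_', '']

`|` is ordered: at each position the engine commits to the first alternative that works.
Matches to split on: at [0:2] → 'uf'; at [3:6] → 'pcp'; at [7:10] → 'ufi'; at [12:15] → 'pcp'.
`split` removes every match and returns the 5 fragments in between.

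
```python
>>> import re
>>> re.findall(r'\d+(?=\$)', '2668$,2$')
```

['2668', '2']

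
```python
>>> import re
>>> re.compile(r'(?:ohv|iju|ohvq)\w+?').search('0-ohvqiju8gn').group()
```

'ohvq'

Alternation isn't longest-match — the leftmost alternative that fits at this position is chosen.
`re.search` scans for the first position where the pattern succeeds.
The match spans [2:6] → 'ohvq'.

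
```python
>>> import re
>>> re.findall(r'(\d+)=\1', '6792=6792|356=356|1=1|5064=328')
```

['6792', '356', '1']

A backreference is literal: `\1` must see the identical characters the first group matched.
With a single group, `findall` returns only what that group captured — 3 items.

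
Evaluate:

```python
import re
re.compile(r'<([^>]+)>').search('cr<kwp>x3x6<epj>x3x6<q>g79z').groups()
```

('kwp',)

`re.search` scans for the first position where the pattern succeeds.
The match spans [2:7] → '<kwp>'.
Captured: group 1 = 'kwp'.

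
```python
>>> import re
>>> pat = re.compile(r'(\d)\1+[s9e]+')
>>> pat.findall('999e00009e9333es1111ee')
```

['9', '0', '3', '1']

After group 1 captures some text, `\1` only succeeds where that same text appears again.
Because there's exactly one group, `findall` drops the full match and keeps group 1 from each hit.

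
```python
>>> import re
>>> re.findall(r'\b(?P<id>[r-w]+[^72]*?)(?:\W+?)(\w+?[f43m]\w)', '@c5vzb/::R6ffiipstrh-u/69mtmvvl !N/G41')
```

[('u', '69mt')]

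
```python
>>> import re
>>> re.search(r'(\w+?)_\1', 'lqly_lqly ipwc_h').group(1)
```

'lqly'

The match spans [0:9] → 'lqly_lqly'.
Captured: group 1 = 'lqly'.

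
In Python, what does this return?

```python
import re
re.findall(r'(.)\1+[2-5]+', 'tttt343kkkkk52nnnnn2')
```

`\1` has to match the exact text group 1 already captured.
Matches: at [0:7] match 'tttt343', group 1 = 't'; at [7:14] match 'kkkkk52', group 1 = 'k'; at [14:20] match 'nnnnn2', group 1 = 'n'.
`findall` collects group 1 from each match (3 total).

['t', 'k', 'n']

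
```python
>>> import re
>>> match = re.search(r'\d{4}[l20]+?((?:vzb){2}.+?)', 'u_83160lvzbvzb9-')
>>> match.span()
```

The `?` after the quantifier makes it lazy — it takes as little as possible before letting the rest of the pattern try.
The match spans [2:15] → '83160lvzbvzb9'.

(2, 15)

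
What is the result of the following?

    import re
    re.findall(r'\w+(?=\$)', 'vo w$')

The `(?=…)`/`(?<=…)` assertion just peeks at neighbouring text; it doesn't advance the match position.
Matches: at [3:4] → 'w'.
`findall` yields the raw match text (1 of them) because the pattern has no groups.

['w']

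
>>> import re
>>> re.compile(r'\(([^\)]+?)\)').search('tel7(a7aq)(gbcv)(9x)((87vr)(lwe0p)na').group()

'(a7aq)'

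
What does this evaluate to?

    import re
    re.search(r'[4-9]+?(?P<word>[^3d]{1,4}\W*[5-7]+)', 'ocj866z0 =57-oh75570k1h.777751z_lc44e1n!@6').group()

'866z0 =57'

Pattern: one or more of a character in [4-9] (lazy); then 1 to 4 of any character except [3d], then zero or more of a non-word character, then one or more of a character in [5-7] (captured as 'word').
The match spans [3:12] → '866z0 =57'.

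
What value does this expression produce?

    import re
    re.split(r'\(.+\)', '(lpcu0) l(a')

['', ' l(a']

Each match becomes a cut point; 2 segments remain.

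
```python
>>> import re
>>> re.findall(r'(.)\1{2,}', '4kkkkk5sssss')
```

['k', 's']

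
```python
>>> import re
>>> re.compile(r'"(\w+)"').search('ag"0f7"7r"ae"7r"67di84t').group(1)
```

'0f7'

Unlike `match`, `search` isn't anchored — it looks for the pattern anywhere in the string.
The match spans [2:7] → '"0f7"'.
Captured: group 1 = '0f7'.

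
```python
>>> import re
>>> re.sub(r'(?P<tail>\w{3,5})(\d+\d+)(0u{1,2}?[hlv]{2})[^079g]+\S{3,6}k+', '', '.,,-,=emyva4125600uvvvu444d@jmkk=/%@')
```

The pattern matches 3 to 5 of a word character (captured as 'tail'); then one or more of a digit, then one or more of a digit (captured); then a literal '0', then 1 to 2 of a literal 'u' (lazy), then exactly 2 of one of [hlv] (captured); then one or more of any character except [079g], then 3 to 6 of a non-whitespace character, then one or more of the literal 'k'.
Matches: at [6:32] → 'emyva4125600uvvvu444d@jmkk'.
Each match is replaced by ''.

'.,,-,==/%@'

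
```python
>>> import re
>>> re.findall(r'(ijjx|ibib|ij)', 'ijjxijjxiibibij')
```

`|` is ordered: at each position the engine commits to the first alternative that works.
Because there's exactly one group, `findall` drops the full match and keeps group 1 from each hit.

['ijjx', 'ijjx', 'ibib', 'ij']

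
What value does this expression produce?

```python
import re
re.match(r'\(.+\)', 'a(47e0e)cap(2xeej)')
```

`re.match` won't scan ahead — the pattern has to work from the very first character.
Here the pattern fails at index 0, so the call returns None.

None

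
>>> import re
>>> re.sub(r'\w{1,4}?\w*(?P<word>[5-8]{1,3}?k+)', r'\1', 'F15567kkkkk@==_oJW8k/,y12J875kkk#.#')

'7kkkkk@==8k/,5kkk#.#'

Pattern: 1 to 4 of a word character (lazy), then zero or more of a word character; then 1 to 3 of a character in [5-8] (lazy), then one or more of the literal 'k' (captured as 'word').
Matches: at [0:11] → 'F15567kkkkk'; at [14:20] → '_oJW8k'; at [22:32] → 'y12J875kkk'.
`\1` in the replacement pulls in group 1's text for each match.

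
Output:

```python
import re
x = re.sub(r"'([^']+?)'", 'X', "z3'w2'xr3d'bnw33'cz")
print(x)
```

z3Xxr3dXcz

`sub` substitutes 'X' at each match site.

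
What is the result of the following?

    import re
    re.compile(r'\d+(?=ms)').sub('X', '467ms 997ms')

'Xms Xms'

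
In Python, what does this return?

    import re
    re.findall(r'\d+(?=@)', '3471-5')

[]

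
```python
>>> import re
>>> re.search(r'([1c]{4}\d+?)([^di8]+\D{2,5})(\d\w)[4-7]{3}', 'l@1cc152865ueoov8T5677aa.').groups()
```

('1cc1528', '65ueoov', '8T')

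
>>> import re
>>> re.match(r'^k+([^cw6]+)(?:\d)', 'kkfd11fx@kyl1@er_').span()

This matches anchored at the start of the string; then one or more of a literal 'k'; then one or more of any character except [cw6] (captured); then a digit (non-capturing group).
`match` is anchored at position 0; if the pattern doesn't fit there, it returns None.
The match spans [0:13] → 'kkfd11fx@kyl1'.
Captured: group 1 = 'fd11fx@kyl'.

(0, 13)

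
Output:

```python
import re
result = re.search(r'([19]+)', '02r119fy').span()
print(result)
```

(3, 6)

Pattern: one or more of one of [19] (captured).
`re.search` tries every starting position until one works.
The match spans [3:6] → '119'.
Captured: group 1 = '119'.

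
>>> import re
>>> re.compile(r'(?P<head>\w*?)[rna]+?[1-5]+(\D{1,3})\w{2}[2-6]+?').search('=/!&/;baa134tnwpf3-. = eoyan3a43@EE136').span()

The match spans [6:18] → 'baa134tnwpf3'.

(6, 18)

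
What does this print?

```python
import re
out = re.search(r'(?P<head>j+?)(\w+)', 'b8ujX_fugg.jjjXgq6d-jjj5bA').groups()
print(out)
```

('j', 'X_fugg')

The pattern matches one or more of a literal 'j' (lazy) (captured as 'head'); then one or more of a word character (captured).
`re.search` tries every starting position until one works.
The match spans [3:10] → 'jX_fugg'.
Captured: group 1 = 'j', group 2 = 'X_fugg'.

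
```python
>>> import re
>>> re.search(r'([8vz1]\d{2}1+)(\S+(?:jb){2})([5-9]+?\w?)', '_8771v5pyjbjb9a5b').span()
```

(1, 15)

The match spans [1:15] → '8771v5pyjbjb9a'.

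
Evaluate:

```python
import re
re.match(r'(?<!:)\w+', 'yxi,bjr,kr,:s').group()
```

'yxi'

The negative lookaround is zero-width — it rules out positions where the adjacent text would match, without consuming anything.
With `match`, the pattern is implicitly anchored at the beginning.
The match spans [0:3] → 'yxi'.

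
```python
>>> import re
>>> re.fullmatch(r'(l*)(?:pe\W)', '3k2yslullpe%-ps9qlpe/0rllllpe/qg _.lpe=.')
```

None

`re.fullmatch` is like wrapping the pattern in `^…$` (in single-line mode).
Here there's no way to consume every character, so the call returns None.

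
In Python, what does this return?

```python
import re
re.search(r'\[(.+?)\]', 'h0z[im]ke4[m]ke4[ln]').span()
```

Because the quantifier is non-greedy, it stops expanding at the earliest point where the rest of the pattern can succeed.
Unlike `match`, `search` isn't anchored — it looks for the pattern anywhere in the string.
The match spans [3:7] → '[im]'.
Captured: group 1 = 'im'.

(3, 7)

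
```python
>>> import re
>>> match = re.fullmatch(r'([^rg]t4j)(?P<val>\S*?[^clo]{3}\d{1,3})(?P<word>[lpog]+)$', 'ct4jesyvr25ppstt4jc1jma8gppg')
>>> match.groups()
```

The match spans [0:28] → 'ct4jesyvr25ppstt4jc1jma8gppg'.
Captured: group 1 = 'ct4j', group 2 = 'esyvr25ppstt4jc1jma8', group 3 = 'gppg'.

('ct4j', 'esyvr25ppstt4jc1jma8', 'gppg')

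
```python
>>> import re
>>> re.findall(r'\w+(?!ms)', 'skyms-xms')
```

['skyms', 'xms']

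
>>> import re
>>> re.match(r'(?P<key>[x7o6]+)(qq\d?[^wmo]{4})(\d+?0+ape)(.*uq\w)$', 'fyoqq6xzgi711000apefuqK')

Pattern: one or more of one of [x7o6] (captured as 'key'); then the literal 'qq', then optionally a digit, then exactly 4 of any character except [wmo] (captured); then one or more of a digit (lazy), then one or more of a literal '0', then the literal 'ape' (captured); then zero or more of any character, then the literal 'uq', then a word character (captured); then anchored at the end.
`re.match` only tries the pattern at the start of the string.
Here the string doesn't start with a match, so the call returns None.

None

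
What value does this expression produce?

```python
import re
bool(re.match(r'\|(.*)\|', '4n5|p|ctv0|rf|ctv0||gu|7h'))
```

`match` is anchored at position 0; if the pattern doesn't fit there, it returns None.
Here position 0 doesn't satisfy it, so the call returns None, and `bool(None)` is False.

False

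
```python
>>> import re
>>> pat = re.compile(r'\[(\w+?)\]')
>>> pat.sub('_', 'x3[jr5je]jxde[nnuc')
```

'x3_jxde[nnuc'

Matches: at [2:9] → '[jr5je]'.
Every occurrence is swapped for '_'.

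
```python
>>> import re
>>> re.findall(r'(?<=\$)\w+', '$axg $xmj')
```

The `(?=…)`/`(?<=…)` assertion just peeks at neighbouring text; it doesn't advance the match position.
No capturing groups, so `findall` returns the 2 full match strings.

['axg', 'xmj']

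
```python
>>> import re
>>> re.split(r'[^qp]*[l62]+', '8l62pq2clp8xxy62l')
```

['', 'pq', 'p', '']

Pattern: zero or more of any character except [qp]; then one or more of one of [l62].
Matches to split on: at [0:4] → '8l62'; at [6:9] → '2cl'; at [10:17] → '8xxy62l'.
Each match becomes a cut point; 4 segments remain.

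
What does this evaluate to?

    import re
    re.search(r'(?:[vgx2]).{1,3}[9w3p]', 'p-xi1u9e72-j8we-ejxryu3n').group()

Pattern: one of [vgx2] (non-capturing group); then 1 to 3 of any character, then one of [9w3p].
Unlike `match`, `search` isn't anchored — it looks for the pattern anywhere in the string.
The match spans [2:7] → 'xi1u9'.

'xi1u9'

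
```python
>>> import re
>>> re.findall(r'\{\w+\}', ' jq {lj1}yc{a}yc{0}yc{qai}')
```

['{lj1}', '{a}', '{0}', '{qai}']

Matches: at [4:9] → '{lj1}'; at [11:14] → '{a}'; at [16:19] → '{0}'; at [21:26] → '{qai}'.
No capturing groups, so `findall` returns the 4 full match strings.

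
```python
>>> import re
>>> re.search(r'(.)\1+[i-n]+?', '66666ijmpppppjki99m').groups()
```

('6',)

`\1` is not a pattern — it's the concrete string captured by group 1, re-applied verbatim.
`search` walks the string left to right and returns the first match it finds.
The match spans [0:6] → '66666i'.
Captured: group 1 = '6'.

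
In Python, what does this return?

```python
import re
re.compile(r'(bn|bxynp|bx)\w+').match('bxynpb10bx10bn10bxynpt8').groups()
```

('bxynp',)

Alternation isn't longest-match — the leftmost alternative that fits at this position is chosen.
`re.match` won't scan ahead — the pattern has to work from the very first character.
The match spans [0:23] → 'bxynpb10bx10bn10bxynpt8'.
Captured: group 1 = 'bxynp'.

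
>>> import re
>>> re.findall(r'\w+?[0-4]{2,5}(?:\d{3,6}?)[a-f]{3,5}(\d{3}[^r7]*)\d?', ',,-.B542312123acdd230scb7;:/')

['230scb']

This matches one or more of a word character (lazy), then 2 to 5 of a character in [0-4]; then 3 to 6 of a digit (lazy) (non-capturing group); then 3 to 5 of a character in [a-f]; then exactly 3 of a digit, then zero or more of any character except [r7] (captured); then optionally a digit.
Matches: at [4:25] match 'B542312123acdd230scb7', group 1 = '230scb'.
`findall` collects group 1 from the one match (1 total).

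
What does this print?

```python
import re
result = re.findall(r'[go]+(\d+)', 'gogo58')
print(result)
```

['58']

This matches one or more of one of [go]; then one or more of a digit (captured).
`findall` collects group 1 from the one match (1 total).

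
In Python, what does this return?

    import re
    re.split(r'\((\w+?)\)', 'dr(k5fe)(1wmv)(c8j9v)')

['dr', 'k5fe', '', '1wmv', '', 'c8j9v', '']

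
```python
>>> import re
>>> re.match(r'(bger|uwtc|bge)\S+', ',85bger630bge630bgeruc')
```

None

`match` is anchored at position 0; if the pattern doesn't fit there, it returns None.
Here the pattern fails at index 0, so the call returns None.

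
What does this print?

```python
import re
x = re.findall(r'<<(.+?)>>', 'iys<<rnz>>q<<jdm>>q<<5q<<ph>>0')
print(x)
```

A `+?`/`*?`/`{m,n}?` starts at its minimum and grows only as far as needed for what follows to match.
Scanning left to right: at [3:10] match '<<rnz>>', group 1 = 'rnz'; at [11:18] match '<<jdm>>', group 1 = 'jdm'; at [19:29] match '<<5q<<ph>>', group 1 = '5q<<ph'.
One capturing group, so `findall` returns just the captured substring from each match — 3 in all.

['rnz', 'jdm', '5q<<ph']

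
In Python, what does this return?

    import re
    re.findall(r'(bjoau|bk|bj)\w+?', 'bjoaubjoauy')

Alternation isn't longest-match — the leftmost alternative that fits at this position is chosen.
Walking the string: at [0:6] match 'bjoaub', group 1 = 'bjoau'.
`findall` collects group 1 from the one match (1 total).

['bjoau']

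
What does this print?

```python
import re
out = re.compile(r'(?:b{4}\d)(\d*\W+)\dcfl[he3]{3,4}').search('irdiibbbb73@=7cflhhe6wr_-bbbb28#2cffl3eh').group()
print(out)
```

bbbb73@=7cflhhe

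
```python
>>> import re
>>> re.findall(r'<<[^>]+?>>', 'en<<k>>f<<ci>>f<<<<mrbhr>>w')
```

With no groups in the pattern, `findall` gives back each whole match — 3 here.

['<<k>>', '<<ci>>', '<<<<mrbhr>>']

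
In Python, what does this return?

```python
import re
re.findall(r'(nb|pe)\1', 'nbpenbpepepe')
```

['pe']

A backreference is literal: `\1` must see the identical characters the first group matched.
With a single group, `findall` returns only what that group captured — 1 item.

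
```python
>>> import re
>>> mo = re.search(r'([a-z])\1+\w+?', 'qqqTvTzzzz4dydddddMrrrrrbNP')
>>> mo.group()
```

'qqqT'

`\1` is not a pattern — it's the concrete string captured by group 1, re-applied verbatim.
The match spans [0:4] → 'qqqT'.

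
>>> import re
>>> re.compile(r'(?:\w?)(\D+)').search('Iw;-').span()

This matches optionally a word character (non-capturing group); then one or more of a non-digit (captured).
`re.search` tries every starting position until one works.
The match spans [0:4] → 'Iw;-'.
Captured: group 1 = 'w;-'.

(0, 4)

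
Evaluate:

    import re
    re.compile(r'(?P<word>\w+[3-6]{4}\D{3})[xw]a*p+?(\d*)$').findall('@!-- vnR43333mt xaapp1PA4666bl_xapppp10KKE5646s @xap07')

[('xaapp1PA4666bl_xapppp10KKE5646s @', '07')]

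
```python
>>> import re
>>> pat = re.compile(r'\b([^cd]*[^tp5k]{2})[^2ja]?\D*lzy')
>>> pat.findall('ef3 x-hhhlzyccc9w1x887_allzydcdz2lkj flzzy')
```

['ef3 x-hhh']

One capturing group, so `findall` returns just the captured substring from the one match — 1 in all.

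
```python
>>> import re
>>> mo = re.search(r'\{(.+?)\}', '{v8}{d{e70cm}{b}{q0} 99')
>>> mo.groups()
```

('v8',)

`search` walks the string left to right and returns the first match it finds.
The match spans [0:4] → '{v8}'.
Captured: group 1 = 'v8'.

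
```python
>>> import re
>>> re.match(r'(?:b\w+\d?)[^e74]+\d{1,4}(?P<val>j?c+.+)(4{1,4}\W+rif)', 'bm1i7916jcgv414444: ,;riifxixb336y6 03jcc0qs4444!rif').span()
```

`match` is anchored at position 0; if the pattern doesn't fit there, it returns None.
The match spans [0:52] → 'bm1i7916jcgv414444: ,;riifxixb336y6 03jcc0qs4444!rif'.

(0, 52)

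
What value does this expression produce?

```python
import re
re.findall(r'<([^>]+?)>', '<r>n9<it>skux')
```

['r', 'it']

Matches: at [0:3] match '<r>', group 1 = 'r'; at [5:9] match '<it>', group 1 = 'it'.
With a single group, `findall` returns only what that group captured — 2 items.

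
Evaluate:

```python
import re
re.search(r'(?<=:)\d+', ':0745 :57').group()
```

'0745'

The lookaround is zero-width — it requires the adjacent text to match without consuming it, so the asserted text isn't part of the match.
`re.search` tries every starting position until one works.
The match spans [1:5] → '0745'.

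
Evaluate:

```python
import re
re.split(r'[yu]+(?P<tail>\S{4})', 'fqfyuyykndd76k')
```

The group in the pattern means `split` returns the separators' captures alongside the pieces.

['fqf', 'kndd', '76k']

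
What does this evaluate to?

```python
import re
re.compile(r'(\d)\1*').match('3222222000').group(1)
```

'3'

The match spans [0:1] → '3'.
Captured: group 1 = '3'.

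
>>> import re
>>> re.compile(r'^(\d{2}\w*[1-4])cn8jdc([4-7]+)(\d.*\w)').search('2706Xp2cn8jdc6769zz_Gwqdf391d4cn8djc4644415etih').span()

(0, 47)

This matches anchored at the start of the string; then exactly 2 of a digit, then zero or more of a word character, then a character in [1-4] (captured); then the literal 'cn8', then the literal 'jdc'; then one or more of a character in [4-7] (captured); then a digit, then zero or more of any character, then a word character (captured).
Unlike `match`, `search` isn't anchored — it looks for the pattern anywhere in the string.
The match spans [0:47] → '2706Xp2cn8jdc6769zz_Gwqdf391d4cn8djc4644415etih'.
Captured: group 1 = '2706Xp2', group 2 = '676', group 3 = '9zz_Gwqdf391d4cn8djc4644415etih'.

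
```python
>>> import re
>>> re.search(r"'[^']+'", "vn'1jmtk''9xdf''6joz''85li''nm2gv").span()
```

(2, 9)

The match spans [2:9] → "'1jmtk'".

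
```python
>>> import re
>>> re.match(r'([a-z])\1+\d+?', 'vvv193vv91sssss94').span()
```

(0, 4)

A backreference is literal: `\1` must see the identical characters the first group matched.
`re.match` won't scan ahead — the pattern has to work from the very first character.
The match spans [0:4] → 'vvv1'.
Captured: group 1 = 'v'.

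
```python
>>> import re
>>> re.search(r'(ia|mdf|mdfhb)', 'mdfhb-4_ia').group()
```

'mdf'

Alternation tries branches left to right and keeps the first one that lets the overall match succeed at that position.
`re.search` scans for the first position where the pattern succeeds.
The match spans [0:3] → 'mdf'.
Captured: group 1 = 'mdf'.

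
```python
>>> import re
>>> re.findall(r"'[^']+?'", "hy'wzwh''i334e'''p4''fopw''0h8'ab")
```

["'wzwh'", "'i334e'", "'p4'", "'fopw'", "'0h8'"]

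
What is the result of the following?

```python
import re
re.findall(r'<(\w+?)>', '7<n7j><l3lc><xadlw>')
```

Matches: at [1:6] match '<n7j>', group 1 = 'n7j'; at [6:12] match '<l3lc>', group 1 = 'l3lc'; at [12:19] match '<xadlw>', group 1 = 'xadlw'.
Because there's exactly one group, `findall` drops the full match and keeps group 1 from each hit.

['n7j', 'l3lc', 'xadlw']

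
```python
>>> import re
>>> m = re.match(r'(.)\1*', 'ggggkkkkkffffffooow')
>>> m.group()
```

'gggg'

`re.match` only tries the pattern at the start of the string.
The match spans [0:4] → 'gggg'.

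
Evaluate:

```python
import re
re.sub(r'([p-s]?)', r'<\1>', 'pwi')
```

The pattern matches optionally a character in [p-s] (captured).
Matches: at [0:1] → 'p'; at [1:1] → ''; at [2:2] → ''; at [3:3] → ''.
`\1` in the replacement pulls in group 1's text for each match.

'<p><>w<>i<>'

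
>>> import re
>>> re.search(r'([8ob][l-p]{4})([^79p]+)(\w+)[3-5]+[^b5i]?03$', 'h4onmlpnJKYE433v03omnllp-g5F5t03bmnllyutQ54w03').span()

The match spans [32:46] → 'bmnllyutQ54w03'.

(32, 46)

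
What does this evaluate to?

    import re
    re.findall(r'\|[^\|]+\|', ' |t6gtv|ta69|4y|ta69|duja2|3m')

['|t6gtv|', '|4y|', '|duja2|']

Walking the string: at [1:8] → '|t6gtv|'; at [12:16] → '|4y|'; at [20:27] → '|duja2|'.
No capturing groups, so `findall` returns the 3 full match strings.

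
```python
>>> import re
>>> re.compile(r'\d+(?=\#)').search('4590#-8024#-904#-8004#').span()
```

(0, 4)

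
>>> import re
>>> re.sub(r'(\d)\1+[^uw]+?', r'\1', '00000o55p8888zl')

'058l'

The backreference `\1` re-matches whatever the first group consumed, character for character.
Each match is replaced using the text its own group 1 captured.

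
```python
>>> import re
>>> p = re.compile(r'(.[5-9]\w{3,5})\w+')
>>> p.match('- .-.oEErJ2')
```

None

The pattern matches any character, then a character in [5-9], then 3 to 5 of a word character (captured); then one or more of a word character.
`re.match` only tries the pattern at the start of the string.
Here the pattern fails at index 0, so the call returns None.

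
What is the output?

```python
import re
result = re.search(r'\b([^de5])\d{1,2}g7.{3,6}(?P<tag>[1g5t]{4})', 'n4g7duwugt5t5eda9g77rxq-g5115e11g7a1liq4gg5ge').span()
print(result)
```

(0, 13)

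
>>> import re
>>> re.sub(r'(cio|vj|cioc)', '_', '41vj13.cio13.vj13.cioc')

'41_13._13._13._c'

Alternation isn't longest-match — the leftmost alternative that fits at this position is chosen.
Matches: at [2:4] → 'vj'; at [7:10] → 'cio'; at [13:15] → 'vj'; at [18:21] → 'cio'.
Each match is replaced by '_'.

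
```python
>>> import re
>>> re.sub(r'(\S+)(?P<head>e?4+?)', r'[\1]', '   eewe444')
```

'   [eewe44]'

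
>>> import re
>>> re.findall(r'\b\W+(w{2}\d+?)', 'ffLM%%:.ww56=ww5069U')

Because the quantifier is non-greedy, it stops expanding at the earliest point where the rest of the pattern can succeed.
One capturing group, so `findall` returns just the captured substring from each match — 2 in all.

['ww5', 'ww5']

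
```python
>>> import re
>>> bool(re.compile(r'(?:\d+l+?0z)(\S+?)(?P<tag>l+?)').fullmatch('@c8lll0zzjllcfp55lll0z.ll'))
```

This matches one or more of a digit, then one or more of a literal 'l' (lazy), then the literal '0z' (non-capturing group); then one or more of a non-whitespace character (lazy) (captured); then one or more of a literal 'l' (lazy) (captured as 'tag').
`re.fullmatch` requires the pattern to consume the entire string.
Here there's no way to consume every character, so the call returns None, and `bool(None)` is False.

False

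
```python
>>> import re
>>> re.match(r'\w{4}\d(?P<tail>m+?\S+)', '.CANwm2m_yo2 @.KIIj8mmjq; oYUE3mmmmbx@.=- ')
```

None

With `match`, the pattern is implicitly anchored at the beginning.
Here the string doesn't start with a match, so the call returns None.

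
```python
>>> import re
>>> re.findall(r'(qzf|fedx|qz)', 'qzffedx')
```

['qzf', 'fedx']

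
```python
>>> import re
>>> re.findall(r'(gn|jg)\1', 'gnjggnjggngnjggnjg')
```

['gn']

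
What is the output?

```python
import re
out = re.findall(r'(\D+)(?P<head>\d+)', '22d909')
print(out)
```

[('d', '909')]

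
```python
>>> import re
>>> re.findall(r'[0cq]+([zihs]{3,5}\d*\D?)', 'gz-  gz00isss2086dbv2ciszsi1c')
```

['isss2086d', 'iszsi1c']

This matches one or more of one of [0cq]; then 3 to 5 of one of [zihs], then zero or more of a digit, then optionally a non-digit (captured).
Matches: at [7:18] match '00isss2086d', group 1 = 'isss2086d'; at [21:29] match 'ciszsi1c', group 1 = 'iszsi1c'.
`findall` collects group 1 from each match (2 total).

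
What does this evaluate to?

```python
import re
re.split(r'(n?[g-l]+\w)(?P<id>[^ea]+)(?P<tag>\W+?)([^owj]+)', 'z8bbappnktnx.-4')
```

['z8bbapp', 'nkt', 'nx.', '-', '4', '']

This matches optionally a literal 'n', then one or more of a character in [g-l], then a word character (captured); then one or more of any character except [ea] (captured as 'id'); then one or more of a non-word character (lazy) (captured as 'tag'); then one or more of any character except [owj] (captured).
Because the pattern has a capturing group, `split` also inserts each captured text between the pieces.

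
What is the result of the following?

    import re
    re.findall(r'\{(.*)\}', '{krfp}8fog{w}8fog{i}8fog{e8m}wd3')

Matches: at [0:29] match '{krfp}8fog{w}8fog{i}8fog{e8m}', group 1 = 'krfp}8fog{w}8fog{i}8fog{e8m'.
`findall` collects group 1 from the one match (1 total).

['krfp}8fog{w}8fog{i}8fog{e8m']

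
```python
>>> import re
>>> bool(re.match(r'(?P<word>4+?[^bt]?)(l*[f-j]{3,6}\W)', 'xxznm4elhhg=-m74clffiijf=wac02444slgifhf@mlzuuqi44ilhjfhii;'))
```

False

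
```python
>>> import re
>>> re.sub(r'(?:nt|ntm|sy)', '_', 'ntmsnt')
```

'_ms_'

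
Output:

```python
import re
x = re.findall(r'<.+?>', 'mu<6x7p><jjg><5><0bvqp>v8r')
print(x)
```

With the lazy modifier that quantifier settles for the fewest repetitions that let the rest of the pattern succeed (the atoms after it are unaffected and can still be greedy).
Since nothing is captured, `findall` lists the 4 matched substrings directly.

['<6x7p>', '<jjg>', '<5>', '<0bvqp>']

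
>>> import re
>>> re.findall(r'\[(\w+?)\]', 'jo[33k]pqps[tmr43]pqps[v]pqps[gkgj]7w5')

['33k', 'tmr43', 'v', 'gkgj']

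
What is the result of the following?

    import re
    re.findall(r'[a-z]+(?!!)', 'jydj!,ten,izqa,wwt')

['jyd', 'ten', 'izqa', 'wwt']

`(?!…)`/`(?<!…)` only lets a position through if the neighbouring text does NOT match; no characters are consumed.
No capturing groups, so `findall` returns the 4 full match strings.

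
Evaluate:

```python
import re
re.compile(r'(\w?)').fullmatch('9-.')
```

None

`fullmatch` succeeds only if the pattern covers the string from start to end.
Here the pattern can't cover the whole string, so the call returns None.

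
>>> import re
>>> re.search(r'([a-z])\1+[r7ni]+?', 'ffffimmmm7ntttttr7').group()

After group 1 captures some text, `\1` only succeeds where that same text appears again.
The match spans [0:5] → 'ffffi'.

'ffffi'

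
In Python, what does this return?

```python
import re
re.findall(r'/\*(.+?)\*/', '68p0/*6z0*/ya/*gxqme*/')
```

['6z0', 'gxqme']

A non-greedy quantifier consumes as few characters as it can — just enough that the remainder of the pattern still matches from where it stops; whatever follows it matches normally.
Because there's exactly one group, `findall` drops the full match and keeps group 1 from each hit.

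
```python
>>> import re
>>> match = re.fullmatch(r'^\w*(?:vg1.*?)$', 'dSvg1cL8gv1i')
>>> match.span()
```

`fullmatch` succeeds only if the pattern covers the string from start to end.
The match spans [0:12] → 'dSvg1cL8gv1i'.

(0, 12)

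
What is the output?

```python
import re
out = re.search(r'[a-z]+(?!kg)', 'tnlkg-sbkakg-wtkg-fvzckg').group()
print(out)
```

The negative lookaround is zero-width — it rules out positions where the adjacent text would match, without consuming anything.
`search` walks the string left to right and returns the first match it finds.
The match spans [0:5] → 'tnlkg'.

tnlkg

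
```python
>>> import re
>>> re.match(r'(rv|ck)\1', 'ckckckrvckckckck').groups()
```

The backreference `\1` re-matches whatever the first group consumed, character for character.
`match` is anchored at position 0; if the pattern doesn't fit there, it returns None.
The match spans [0:4] → 'ckck'.
Captured: group 1 = 'ck'.

('ck',)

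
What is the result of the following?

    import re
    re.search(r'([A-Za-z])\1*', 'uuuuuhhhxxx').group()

'uuuuu'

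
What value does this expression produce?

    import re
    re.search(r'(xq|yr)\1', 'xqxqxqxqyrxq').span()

A backreference is literal: `\1` must see the identical characters the first group matched.
`re.search` scans for the first position where the pattern succeeds.
The match spans [0:4] → 'xqxq'.
Captured: group 1 = 'xq'.

(0, 4)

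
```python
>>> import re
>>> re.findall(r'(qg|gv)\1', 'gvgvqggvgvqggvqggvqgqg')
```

['gv', 'gv', 'qg']

After group 1 captures some text, `\1` only succeeds where that same text appears again.
Matches: at [0:4] match 'gvgv', group 1 = 'gv'; at [6:10] match 'gvgv', group 1 = 'gv'; at [18:22] match 'qgqg', group 1 = 'qg'.
`findall` collects group 1 from each match (3 total).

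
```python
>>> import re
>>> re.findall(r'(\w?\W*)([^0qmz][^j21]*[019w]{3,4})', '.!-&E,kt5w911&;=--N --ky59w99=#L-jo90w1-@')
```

[('.!-&', 'E,kt5w911'), ('&;=--', 'N --ky59w99'), ('L-', 'jo90w1')]

Pattern: optionally a word character, then zero or more of a non-word character (captured); then any character except [0qmz], then zero or more of any character except [j21], then 3 to 4 of one of [019w] (captured).
Matches: at [0:13] match '.!-&E,kt5w911', groups = ('.!-&', 'E,kt5w911'); at [13:29] match '&;=--N --ky59w99', groups = ('&;=--', 'N --ky59w99'); at [31:39] match 'L-jo90w1', groups = ('L-', 'jo90w1').
`findall` packs the 2 group values into a tuple for every match.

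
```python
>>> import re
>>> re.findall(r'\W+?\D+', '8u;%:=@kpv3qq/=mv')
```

Pattern: one or more of a non-word character (lazy); then one or more of a non-digit.
Walking the string: at [2:10] → ';%:=@kpv'; at [13:17] → '/=mv'.
`findall` yields the raw match text (2 of them) because the pattern has no groups.

[';%:=@kpv', '/=mv']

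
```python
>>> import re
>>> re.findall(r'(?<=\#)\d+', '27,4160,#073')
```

['073']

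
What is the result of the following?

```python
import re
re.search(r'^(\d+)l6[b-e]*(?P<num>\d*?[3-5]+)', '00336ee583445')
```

The pattern matches anchored at the start of the string; then one or more of a digit (captured); then the literal 'l6', then zero or more of a character in [b-e]; then zero or more of a digit (lazy), then one or more of a character in [3-5] (captured as 'num').
Here nothing in the string fits, so the call returns None.

None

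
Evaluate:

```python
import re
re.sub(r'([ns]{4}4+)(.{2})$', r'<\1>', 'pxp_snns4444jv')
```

'pxp_<snns4444>'

The replacement refers to a captured group, so each match is rewritten using its own captured text.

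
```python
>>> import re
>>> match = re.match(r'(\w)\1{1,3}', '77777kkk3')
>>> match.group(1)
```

'7'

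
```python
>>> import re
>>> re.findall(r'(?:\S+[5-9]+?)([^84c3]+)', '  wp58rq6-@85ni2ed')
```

['ni2ed']

This matches one or more of a non-whitespace character, then one or more of a character in [5-9] (lazy) (non-capturing group); then one or more of any character except [84c3] (captured).
Walking the string: at [2:18] match 'wp58rq6-@85ni2ed', group 1 = 'ni2ed'.
With a single group, `findall` returns only what that group captured — 1 item.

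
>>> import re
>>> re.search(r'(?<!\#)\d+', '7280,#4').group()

'7280'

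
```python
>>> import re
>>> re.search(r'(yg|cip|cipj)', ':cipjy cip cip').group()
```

'cip'

`|` is ordered: at each position the engine commits to the first alternative that works.
`re.search` scans for the first position where the pattern succeeds.
The match spans [1:4] → 'cip'.
Captured: group 1 = 'cip'.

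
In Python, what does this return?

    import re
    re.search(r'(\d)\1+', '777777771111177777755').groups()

('7',)

The match spans [0:8] → '77777777'.
Captured: group 1 = '7'.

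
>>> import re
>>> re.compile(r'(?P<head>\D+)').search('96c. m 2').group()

The pattern matches one or more of a non-digit (captured as 'head').
`re.search` scans for the first position where the pattern succeeds.
The match spans [2:7] → 'c. m '.
Captured: group 1 = 'c. m '.

'c. m '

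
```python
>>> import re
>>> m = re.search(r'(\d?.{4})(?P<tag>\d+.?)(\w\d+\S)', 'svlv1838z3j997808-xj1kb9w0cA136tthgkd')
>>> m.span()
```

(0, 11)

Pattern: optionally a digit, then exactly 4 of any character (captured); then one or more of a digit, then optionally any character (captured as 'tag'); then a word character, then one or more of a digit, then a non-whitespace character (captured).
The match spans [0:11] → 'svlv1838z3j'.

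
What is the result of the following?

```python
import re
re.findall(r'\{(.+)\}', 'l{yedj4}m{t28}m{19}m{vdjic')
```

['yedj4}m{t28}m{19']

Scanning left to right: at [1:19] match '{yedj4}m{t28}m{19}', group 1 = 'yedj4}m{t28}m{19'.
Because there's exactly one group, `findall` drops the full match and keeps group 1 from the one hit.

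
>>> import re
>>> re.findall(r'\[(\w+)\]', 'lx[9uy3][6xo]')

`findall` collects group 1 from each match (2 total).

['9uy3', '6xo']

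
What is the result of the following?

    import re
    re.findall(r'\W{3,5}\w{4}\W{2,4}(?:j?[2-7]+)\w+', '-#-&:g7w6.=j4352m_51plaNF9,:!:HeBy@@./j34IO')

The pattern matches 3 to 5 of a non-word character, then exactly 4 of a word character, then 2 to 4 of a non-word character; then optionally the literal 'j', then one or more of a character in [2-7] (non-capturing group); then one or more of a word character.
No capturing groups, so `findall` returns the 2 full match strings.

['-#-&:g7w6.=j4352m_51plaNF9', ',:!:HeBy@@./j34IO']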